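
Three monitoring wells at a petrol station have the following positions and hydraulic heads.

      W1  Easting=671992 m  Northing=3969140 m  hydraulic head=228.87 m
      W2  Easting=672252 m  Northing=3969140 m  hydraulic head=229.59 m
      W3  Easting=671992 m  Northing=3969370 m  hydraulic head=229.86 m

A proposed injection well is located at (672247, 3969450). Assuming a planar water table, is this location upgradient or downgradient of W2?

∂h/∂x = (229.59 − 228.87) / (672252 − 671992) = +0.002769
∂h/∂y = (229.86 − 228.87) / (3969370 − 3969140) = +0.004304
Head at (672247, 3969450) = 228.87 + (+0.002769)·(255) + (+0.004304)·(310) = 230.91 m.
That is higher than the 229.59 m at W2, so the point is upgradient.

upgradient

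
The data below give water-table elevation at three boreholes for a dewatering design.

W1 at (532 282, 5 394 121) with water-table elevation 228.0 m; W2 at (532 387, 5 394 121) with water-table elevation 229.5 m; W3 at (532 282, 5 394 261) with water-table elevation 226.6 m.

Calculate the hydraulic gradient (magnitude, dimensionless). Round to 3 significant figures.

0.0174

∂h/∂x = (229.5 − 228.0) / (532387 − 532282) = +0.01429
∂h/∂y = (226.6 − 228.0) / (5394261 − 5394121) = -0.01000
|∇h| = √(0.01429² + -0.01000²) = 0.01744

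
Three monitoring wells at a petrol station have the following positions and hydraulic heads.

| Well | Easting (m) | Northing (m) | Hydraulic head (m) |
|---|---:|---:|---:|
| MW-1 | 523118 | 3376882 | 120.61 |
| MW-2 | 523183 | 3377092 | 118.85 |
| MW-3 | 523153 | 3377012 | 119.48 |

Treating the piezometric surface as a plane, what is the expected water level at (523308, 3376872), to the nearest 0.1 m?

122.2 m

With h = a·x + b·y + c and MW-1 as origin, the differences give:
  65·a + 210·b = -1.76
  35·a + 130·b = -1.13
Eliminate b (×130 and ×210, subtract): 1100·a = 8.500 → a = ∂h/∂x = +0.007727
Back-substitute: b = ∂h/∂y = -0.01077.
h(523308, 3376872) = 120.61 + (+0.007727)·(190) + (-0.01077)·(-10) = 120.61 +1.468 +0.108 = 122.186 m.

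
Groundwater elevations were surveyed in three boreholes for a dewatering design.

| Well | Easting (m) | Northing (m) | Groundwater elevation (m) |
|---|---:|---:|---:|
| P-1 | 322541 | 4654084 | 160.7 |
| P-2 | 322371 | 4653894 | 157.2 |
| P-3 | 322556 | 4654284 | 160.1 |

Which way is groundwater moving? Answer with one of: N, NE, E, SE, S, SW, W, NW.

W

Taking P-1 as reference: P-2−P-1 = (-170, -190, -3.5); P-3−P-1 = (15, 200, -0.6).
Determinant of the coordinate differences = (-170)·200 − 15·(-190) = -31150.
∂h/∂x = [(-3.5)·200 − (-0.6)·(-190)] / -31150 = +0.02613
∂h/∂y = [(-170)·(-0.6) − 15·(-3.5)] / -31150 = -0.004960
Flow = −∇h = (-0.02613 east, +0.004960 north), which points west.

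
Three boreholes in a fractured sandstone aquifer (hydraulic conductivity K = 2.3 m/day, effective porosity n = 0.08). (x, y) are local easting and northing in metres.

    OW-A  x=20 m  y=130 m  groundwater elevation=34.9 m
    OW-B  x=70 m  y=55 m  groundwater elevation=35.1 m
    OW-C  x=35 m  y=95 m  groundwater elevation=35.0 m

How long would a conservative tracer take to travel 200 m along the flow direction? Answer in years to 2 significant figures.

5.8 years

Taking OW-A as reference: OW-B−OW-A = (50, -75, +0.2); OW-C−OW-A = (15, -35, +0.1).
Determinant of the coordinate differences = 50·(-35) − 15·(-75) = -625.
∂h/∂x = [(+0.2)·(-35) − (+0.1)·(-75)] / -625 = -0.0008000
∂h/∂y = [50·(+0.1) − 15·(+0.2)] / -625 = -0.003200
|∇h| = √(-0.0008000² + -0.003200²) = 0.003298
Seepage velocity v = K·i/n = 2.3 × 0.003298 / 0.08 = 0.09482 m/day.
t = 200 / 0.09482 = 2109 days = 5.77 years.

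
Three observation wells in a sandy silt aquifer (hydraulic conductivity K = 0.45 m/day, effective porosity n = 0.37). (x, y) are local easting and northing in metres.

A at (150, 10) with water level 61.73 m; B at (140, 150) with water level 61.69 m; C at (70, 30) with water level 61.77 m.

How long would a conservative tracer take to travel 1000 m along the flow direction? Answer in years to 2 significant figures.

Taking A as reference: B−A = (-10, 140, -0.04); C−A = (-80, 20, +0.04).
Solve a·Δx + b·Δy = Δh: det = (-10)·20 − (-80)·140 = 11000.
∂h/∂x = [(-0.04)·20 − (+0.04)·140] / 11000 = -0.0005818
∂h/∂y = [(-10)·(+0.04) − (-80)·(-0.04)] / 11000 = -0.0003273
|∇h| = √(-0.0005818² + -0.0003273²) = 0.0006675
Seepage velocity v = K·i/n = 0.45 × 0.0006675 / 0.37 = 0.0008118 m/day.
t = 1000 / 0.0008118 = 1.232e+06 days = 3.37e+03 years.

3400 years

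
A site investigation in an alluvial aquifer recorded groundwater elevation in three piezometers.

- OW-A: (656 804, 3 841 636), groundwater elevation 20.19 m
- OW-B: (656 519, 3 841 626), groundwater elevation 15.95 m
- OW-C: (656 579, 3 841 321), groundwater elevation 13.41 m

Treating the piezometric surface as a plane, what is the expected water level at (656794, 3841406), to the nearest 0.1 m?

Differences from OW-A: to OW-B (Δx, Δy, Δh) = (-285, -10, -4.24); to OW-C = (-225, -315, -6.78).
Solve a·Δx + b·Δy = Δh: det = (-285)·(-315) − (-225)·(-10) = 87525.
∂h/∂x = [(-4.24)·(-315) − (-6.78)·(-10)] / 87525 = +0.01449
∂h/∂y = [(-285)·(-6.78) − (-225)·(-4.24)] / 87525 = +0.01118
h(656794, 3841406) = 20.19 + (+0.01449)·(-10) + (+0.01118)·(-230) = 20.19 -0.145 -2.571 = 17.474 m.

17.5 m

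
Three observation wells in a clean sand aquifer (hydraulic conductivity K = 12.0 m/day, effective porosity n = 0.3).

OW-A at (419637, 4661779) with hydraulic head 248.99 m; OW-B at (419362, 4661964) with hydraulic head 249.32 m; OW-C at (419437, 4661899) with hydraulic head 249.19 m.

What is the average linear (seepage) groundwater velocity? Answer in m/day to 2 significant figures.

0.11 m/day

With h = a·x + b·y + c and OW-A as origin, the differences give:
  (-275)·a + 185·b = +0.33
  (-200)·a + 120·b = +0.20
Eliminate b (×120 and ×185, subtract): 4000·a = 2.600 → a = ∂h/∂x = +0.0006500
Back-substitute: b = ∂h/∂y = +0.002750.
|∇h| = √(0.0006500² + 0.002750²) = 0.002826
Seepage velocity v = K·i/n = 12.0 × 0.002826 / 0.3 = 0.113 m/day.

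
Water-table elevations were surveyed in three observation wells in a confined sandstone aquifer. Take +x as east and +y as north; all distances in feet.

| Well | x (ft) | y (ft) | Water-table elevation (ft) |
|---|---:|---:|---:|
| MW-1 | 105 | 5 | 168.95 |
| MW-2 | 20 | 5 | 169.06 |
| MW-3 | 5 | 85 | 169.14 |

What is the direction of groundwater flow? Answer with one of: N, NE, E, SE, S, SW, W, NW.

SE

With h = a·x + b·y + c and MW-1 as origin, the differences give:
  (-85)·a + 0·b = +0.11
  (-100)·a + 80·b = +0.19
Eliminate b (×80 and ×0, subtract): -6800·a = 8.800 → a = ∂h/∂x = -0.001294
Back-substitute: b = ∂h/∂y = +0.0007574.
Flow = −∇h = (+0.001294 east, -0.0007574 north), which points southeast.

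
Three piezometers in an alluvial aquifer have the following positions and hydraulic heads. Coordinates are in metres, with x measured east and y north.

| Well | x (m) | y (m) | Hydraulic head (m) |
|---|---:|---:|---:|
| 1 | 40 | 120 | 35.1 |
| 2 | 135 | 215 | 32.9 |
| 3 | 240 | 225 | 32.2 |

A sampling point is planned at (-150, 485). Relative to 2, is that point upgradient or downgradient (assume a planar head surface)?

With h = a·x + b·y + c and 1 as origin, the differences give:
  95·a + 95·b = -2.2
  200·a + 105·b = -2.9
Eliminate b (×105 and ×95, subtract): -9025·a = 44.50 → a = ∂h/∂x = -0.004931
Back-substitute: b = ∂h/∂y = -0.01823.
Head at (-150, 485) = 35.1 + (-0.004931)·(-190) + (-0.01823)·(365) = 29.38 m.
That is lower than the 32.9 m at 2, so the point is downgradient.

downgradient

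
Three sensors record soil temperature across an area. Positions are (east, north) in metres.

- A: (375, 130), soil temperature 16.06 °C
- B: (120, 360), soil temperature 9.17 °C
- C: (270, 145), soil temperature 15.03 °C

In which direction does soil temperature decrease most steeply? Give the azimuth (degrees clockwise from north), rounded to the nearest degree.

With T = a·x + b·y + c and A as origin, the differences give:
  (-255)·a + 230·b = -6.89
  (-105)·a + 15·b = -1.03
Eliminate b (×15 and ×230, subtract): 20325·a = 133.550 → a = ∂T/∂x = +0.006571
Back-substitute: b = ∂T/∂y = -0.02267.
Steepest decrease is along −∇f: components (-0.006571 E, +0.02267 N).
Azimuth = atan2(-0.006571, +0.02267) = 343.8° ≈ 344°.

344°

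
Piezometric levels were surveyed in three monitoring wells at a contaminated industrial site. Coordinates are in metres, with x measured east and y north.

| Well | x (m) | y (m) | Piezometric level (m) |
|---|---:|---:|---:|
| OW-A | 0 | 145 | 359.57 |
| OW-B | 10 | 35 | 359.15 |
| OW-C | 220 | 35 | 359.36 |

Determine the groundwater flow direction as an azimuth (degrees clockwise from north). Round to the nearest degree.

194°

Three-point gradient (reference OW-A): Δ to OW-B = (10, -110, -0.42), Δ to OW-C = (220, -110, -0.21).
∂h/∂x = +0.001000, ∂h/∂y = +0.003909 (det = 23100).
Flow direction (−∇h) has components (-0.001000 E, -0.003909 N).
Azimuth = atan2(E, N) = atan2(-0.001000, -0.003909) = 194.3° ≈ 194°.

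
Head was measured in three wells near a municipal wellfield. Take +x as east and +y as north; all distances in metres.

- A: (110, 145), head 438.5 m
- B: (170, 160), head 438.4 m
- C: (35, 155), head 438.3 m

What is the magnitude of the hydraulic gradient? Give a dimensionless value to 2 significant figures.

0.011

Taking A as reference: B−A = (60, 15, -0.1); C−A = (-75, 10, -0.2).
Solve a·Δx + b·Δy = Δh: det = 60·10 − (-75)·15 = 1725.
∂h/∂x = [(-0.1)·10 − (-0.2)·15] / 1725 = +0.001159
∂h/∂y = [60·(-0.2) − (-75)·(-0.1)] / 1725 = -0.01130
|∇h| = √(0.001159² + -0.01130²) = 0.01136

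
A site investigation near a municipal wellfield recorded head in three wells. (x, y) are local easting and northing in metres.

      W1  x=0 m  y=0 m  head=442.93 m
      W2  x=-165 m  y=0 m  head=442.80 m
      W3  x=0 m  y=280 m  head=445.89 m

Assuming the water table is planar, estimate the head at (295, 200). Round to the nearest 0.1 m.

445.3 m

∂h/∂x = (442.80 − 442.93) / (-165 − 0) = +0.0007879
∂h/∂y = (445.89 − 442.93) / (280 − 0) = +0.01057
h(295, 200) = 442.93 + (+0.0007879)·(295) + (+0.01057)·(200) = 442.93 +0.232 +2.114 = 445.277 m.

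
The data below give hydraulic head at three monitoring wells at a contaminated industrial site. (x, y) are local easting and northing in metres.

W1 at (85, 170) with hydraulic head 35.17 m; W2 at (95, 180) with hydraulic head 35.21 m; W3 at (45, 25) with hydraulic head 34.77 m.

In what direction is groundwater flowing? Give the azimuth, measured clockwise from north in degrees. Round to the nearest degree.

217°

Three-point gradient (reference W1): Δ to W2 = (10, 10, +0.04), Δ to W3 = (-40, -145, -0.40).
∂h/∂x = +0.001714, ∂h/∂y = +0.002286 (det = -1050).
Flow direction (−∇h) has components (-0.001714 E, -0.002286 N).
Azimuth = atan2(E, N) = atan2(-0.001714, -0.002286) = 216.9° ≈ 217°.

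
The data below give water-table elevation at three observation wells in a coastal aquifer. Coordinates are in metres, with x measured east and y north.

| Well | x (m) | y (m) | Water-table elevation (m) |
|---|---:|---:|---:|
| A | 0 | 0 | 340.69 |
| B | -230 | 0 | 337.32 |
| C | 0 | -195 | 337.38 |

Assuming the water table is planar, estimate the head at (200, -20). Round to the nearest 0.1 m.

343.3 m

∂h/∂x = (337.32 − 340.69) / (-230 − 0) = +0.01465
∂h/∂y = (337.38 − 340.69) / (-195 − 0) = +0.01697
h(200, -20) = 340.69 + (+0.01465)·(200) + (+0.01697)·(-20) = 340.69 +2.930 -0.339 = 343.281 m.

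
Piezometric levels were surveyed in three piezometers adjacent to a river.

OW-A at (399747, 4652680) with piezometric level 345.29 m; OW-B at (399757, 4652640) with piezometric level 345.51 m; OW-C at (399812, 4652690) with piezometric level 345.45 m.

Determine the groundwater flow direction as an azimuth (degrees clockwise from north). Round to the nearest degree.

326°

Differences from OW-A: to OW-B (Δx, Δy, Δh) = (10, -40, +0.22); to OW-C = (65, 10, +0.16).
Determinant of the coordinate differences = 10·10 − 65·(-40) = 2700.
∂h/∂x = [(+0.22)·10 − (+0.16)·(-40)] / 2700 = +0.003185
∂h/∂y = [10·(+0.16) − 65·(+0.22)] / 2700 = -0.004704
Flow direction (−∇h) has components (-0.003185 E, +0.004704 N).
Azimuth = atan2(E, N) = atan2(-0.003185, +0.004704) = 325.9° ≈ 326°.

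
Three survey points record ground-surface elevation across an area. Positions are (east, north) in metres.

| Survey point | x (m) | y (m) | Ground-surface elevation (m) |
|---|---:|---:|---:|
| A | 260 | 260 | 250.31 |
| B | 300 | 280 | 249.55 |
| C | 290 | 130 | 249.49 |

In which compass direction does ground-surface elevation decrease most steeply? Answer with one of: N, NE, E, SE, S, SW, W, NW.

E

Taking A as reference: B−A = (40, 20, -0.76); C−A = (30, -130, -0.82).
Determinant of the coordinate differences = 40·(-130) − 30·20 = -5800.
∂z/∂x = [(-0.76)·(-130) − (-0.82)·20] / -5800 = -0.01986
∂z/∂y = [40·(-0.82) − 30·(-0.76)] / -5800 = +0.001724
Steepest decrease is along −∇f = (+0.01986 E, -0.001724 N) → east.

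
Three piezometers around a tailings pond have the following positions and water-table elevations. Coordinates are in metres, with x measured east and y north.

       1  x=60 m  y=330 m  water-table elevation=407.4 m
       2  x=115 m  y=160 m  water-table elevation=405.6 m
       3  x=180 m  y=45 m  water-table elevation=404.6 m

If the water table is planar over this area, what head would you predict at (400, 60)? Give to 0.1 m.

406.5 m

Three-point gradient (reference 1): Δ to 2 = (55, -170, -1.8), Δ to 3 = (120, -285, -2.8).
∂h/∂x = +0.007831, ∂h/∂y = +0.01312 (det = 4725).
h(400, 60) = 407.4 + (+0.007831)·(340) + (+0.01312)·(-270) = 407.4 +2.662 -3.543 = 406.520 m.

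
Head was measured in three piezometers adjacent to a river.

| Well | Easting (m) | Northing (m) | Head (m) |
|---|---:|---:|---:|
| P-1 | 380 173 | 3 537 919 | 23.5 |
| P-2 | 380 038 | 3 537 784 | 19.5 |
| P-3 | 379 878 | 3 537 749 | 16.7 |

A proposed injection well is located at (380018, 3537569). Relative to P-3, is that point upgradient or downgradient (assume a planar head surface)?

With h = a·x + b·y + c and P-1 as origin, the differences give:
  (-135)·a + (-135)·b = -4.0
  (-295)·a + (-170)·b = -6.8
Eliminate b (×(-170) and ×(-135), subtract): -16875·a = -238.00 → a = ∂h/∂x = +0.01410
Back-substitute: b = ∂h/∂y = +0.01553.
Head at (380018, 3537569) = 23.5 + (+0.01410)·(-155) + (+0.01553)·(-350) = 15.88 m.
That is lower than the 16.7 m at P-3, so the point is downgradient.

downgradient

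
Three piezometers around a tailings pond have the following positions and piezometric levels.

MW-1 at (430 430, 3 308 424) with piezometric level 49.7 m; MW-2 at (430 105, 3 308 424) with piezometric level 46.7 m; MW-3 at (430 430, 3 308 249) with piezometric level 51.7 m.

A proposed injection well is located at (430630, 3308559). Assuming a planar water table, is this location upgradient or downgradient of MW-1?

∂h/∂x = (46.7 − 49.7) / (430105 − 430430) = +0.009231
∂h/∂y = (51.7 − 49.7) / (3308249 − 3308424) = -0.01143
Head at (430630, 3308559) = 49.7 + (+0.009231)·(200) + (-0.01143)·(135) = 50.00 m.
That is higher than the 49.7 m at MW-1, so the point is upgradient.

upgradient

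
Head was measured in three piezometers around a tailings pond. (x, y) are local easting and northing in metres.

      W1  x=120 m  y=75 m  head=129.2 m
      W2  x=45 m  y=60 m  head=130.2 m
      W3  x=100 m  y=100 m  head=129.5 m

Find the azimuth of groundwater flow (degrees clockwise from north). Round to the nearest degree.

Three-point gradient (reference W1): Δ to W2 = (-75, -15, +1.0), Δ to W3 = (-20, 25, +0.3).
∂h/∂x = -0.01356, ∂h/∂y = +0.001149 (det = -2175).
Flow direction (−∇h) has components (+0.01356 E, -0.001149 N).
Azimuth = atan2(E, N) = atan2(+0.01356, -0.001149) = 94.8° ≈ 095°.

095°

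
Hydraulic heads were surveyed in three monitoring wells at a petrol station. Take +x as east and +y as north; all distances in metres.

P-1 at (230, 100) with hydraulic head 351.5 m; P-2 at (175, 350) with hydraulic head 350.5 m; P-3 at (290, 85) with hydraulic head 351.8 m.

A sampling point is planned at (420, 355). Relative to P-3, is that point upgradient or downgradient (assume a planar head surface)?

Three-point gradient (reference P-1): Δ to P-2 = (-55, 250, -1.0), Δ to P-3 = (60, -15, +0.3).
∂h/∂x = +0.004233, ∂h/∂y = -0.003069 (det = -14175).
Head at (420, 355) = 351.5 + (+0.004233)·(190) + (-0.003069)·(255) = 351.52 m.
That is lower than the 351.8 m at P-3, so the point is downgradient.

downgradient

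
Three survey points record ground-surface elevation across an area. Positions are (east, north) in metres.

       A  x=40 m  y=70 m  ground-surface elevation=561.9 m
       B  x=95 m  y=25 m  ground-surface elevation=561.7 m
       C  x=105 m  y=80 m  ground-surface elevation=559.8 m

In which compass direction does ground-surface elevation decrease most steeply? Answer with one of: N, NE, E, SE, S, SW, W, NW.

Differences from A: to B (Δx, Δy, Δh) = (55, -45, -0.2); to C = (65, 10, -2.1).
Solve a·Δx + b·Δy = Δz: det = 55·10 − 65·(-45) = 3475.
∂z/∂x = [(-0.2)·10 − (-2.1)·(-45)] / 3475 = -0.02777
∂z/∂y = [55·(-2.1) − 65·(-0.2)] / 3475 = -0.02950
Steepest decrease is along −∇f = (+0.02777 E, +0.02950 N) → northeast.

NE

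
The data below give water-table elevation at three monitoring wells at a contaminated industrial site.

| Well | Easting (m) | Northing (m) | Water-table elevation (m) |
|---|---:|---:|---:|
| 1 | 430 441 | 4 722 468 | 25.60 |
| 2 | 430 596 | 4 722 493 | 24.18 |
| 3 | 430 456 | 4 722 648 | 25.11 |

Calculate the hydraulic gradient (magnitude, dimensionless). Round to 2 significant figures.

With h = a·x + b·y + c and 1 as origin, the differences give:
  155·a + 25·b = -1.42
  15·a + 180·b = -0.49
Eliminate b (×180 and ×25, subtract): 27525·a = -243.350 → a = ∂h/∂x = -0.008841
Back-substitute: b = ∂h/∂y = -0.001985.
|∇h| = √(-0.008841² + -0.001985²) = 0.009061

0.0091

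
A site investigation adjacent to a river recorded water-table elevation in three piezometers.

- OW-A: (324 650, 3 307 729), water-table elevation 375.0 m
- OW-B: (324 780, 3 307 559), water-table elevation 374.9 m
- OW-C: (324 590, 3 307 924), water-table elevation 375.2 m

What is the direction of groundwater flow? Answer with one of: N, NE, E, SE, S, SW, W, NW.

SW

Differences from OW-A: to OW-B (Δx, Δy, Δh) = (130, -170, -0.1); to OW-C = (-60, 195, +0.2).
Solve a·Δx + b·Δy = Δh: det = 130·195 − (-60)·(-170) = 15150.
∂h/∂x = [(-0.1)·195 − (+0.2)·(-170)] / 15150 = +0.0009571
∂h/∂y = [130·(+0.2) − (-60)·(-0.1)] / 15150 = +0.001320
Flow = −∇h = (-0.0009571 east, -0.001320 north), which points southwest.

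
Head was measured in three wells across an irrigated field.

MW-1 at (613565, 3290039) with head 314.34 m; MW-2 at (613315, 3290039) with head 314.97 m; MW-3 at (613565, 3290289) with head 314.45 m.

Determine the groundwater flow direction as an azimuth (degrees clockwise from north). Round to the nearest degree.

100°

∂h/∂x = (314.97 − 314.34) / (613315 − 613565) = -0.002520
∂h/∂y = (314.45 − 314.34) / (3290289 − 3290039) = +0.0004400
Flow direction (−∇h) has components (+0.002520 E, -0.0004400 N).
Azimuth = atan2(E, N) = atan2(+0.002520, -0.0004400) = 99.9° ≈ 100°.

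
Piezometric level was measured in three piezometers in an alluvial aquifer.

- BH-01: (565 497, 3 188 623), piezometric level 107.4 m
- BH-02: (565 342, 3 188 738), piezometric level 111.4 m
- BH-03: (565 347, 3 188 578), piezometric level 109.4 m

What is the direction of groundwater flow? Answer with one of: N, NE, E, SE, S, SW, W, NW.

Taking BH-01 as reference: BH-02−BH-01 = (-155, 115, +4.0); BH-03−BH-01 = (-150, -45, +2.0).
Solve a·Δx + b·Δy = Δh: det = (-155)·(-45) − (-150)·115 = 24225.
∂h/∂x = [(+4.0)·(-45) − (+2.0)·115] / 24225 = -0.01692
∂h/∂y = [(-155)·(+2.0) − (-150)·(+4.0)] / 24225 = +0.01197
Flow = −∇h = (+0.01692 east, -0.01197 north), which points southeast.

SE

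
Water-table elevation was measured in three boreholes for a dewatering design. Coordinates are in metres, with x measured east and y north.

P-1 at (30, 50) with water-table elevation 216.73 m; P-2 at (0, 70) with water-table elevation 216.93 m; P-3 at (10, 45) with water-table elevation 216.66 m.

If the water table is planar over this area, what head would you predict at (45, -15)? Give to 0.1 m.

Differences from P-1: to P-2 (Δx, Δy, Δh) = (-30, 20, +0.20); to P-3 = (-20, -5, -0.07).
Determinant of the coordinate differences = (-30)·(-5) − (-20)·20 = 550.
∂h/∂x = [(+0.20)·(-5) − (-0.07)·20] / 550 = +0.0007273
∂h/∂y = [(-30)·(-0.07) − (-20)·(+0.20)] / 550 = +0.01109
h(45, -15) = 216.73 + (+0.0007273)·(15) + (+0.01109)·(-65) = 216.73 +0.011 -0.721 = 216.020 m.

216.0 m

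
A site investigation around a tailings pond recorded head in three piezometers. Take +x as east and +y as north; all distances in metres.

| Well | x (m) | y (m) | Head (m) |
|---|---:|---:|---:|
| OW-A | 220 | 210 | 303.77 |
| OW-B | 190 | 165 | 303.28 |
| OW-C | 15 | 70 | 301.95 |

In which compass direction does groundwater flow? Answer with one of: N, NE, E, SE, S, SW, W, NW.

S

With h = a·x + b·y + c and OW-A as origin, the differences give:
  (-30)·a + (-45)·b = -0.49
  (-205)·a + (-140)·b = -1.82
Eliminate b (×(-140) and ×(-45), subtract): -5025·a = -13.300 → a = ∂h/∂x = +0.002647
Back-substitute: b = ∂h/∂y = +0.009124.
Flow = −∇h = (-0.002647 east, -0.009124 north), which points south.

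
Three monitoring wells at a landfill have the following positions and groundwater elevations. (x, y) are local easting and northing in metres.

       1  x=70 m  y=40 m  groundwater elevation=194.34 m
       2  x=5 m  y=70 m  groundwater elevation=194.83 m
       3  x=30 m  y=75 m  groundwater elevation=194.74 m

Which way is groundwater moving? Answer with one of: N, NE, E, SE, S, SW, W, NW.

SE

With h = a·x + b·y + c and 1 as origin, the differences give:
  (-65)·a + 30·b = +0.49
  (-40)·a + 35·b = +0.40
Eliminate b (×35 and ×30, subtract): -1075·a = 5.150 → a = ∂h/∂x = -0.004791
Back-substitute: b = ∂h/∂y = +0.005953.
Flow = −∇h = (+0.004791 east, -0.005953 north), which points southeast.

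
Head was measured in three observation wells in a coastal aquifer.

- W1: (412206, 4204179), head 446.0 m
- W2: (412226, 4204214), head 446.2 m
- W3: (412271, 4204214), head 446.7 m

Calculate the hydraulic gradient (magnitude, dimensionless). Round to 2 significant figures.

0.011

Three-point gradient (reference W1): Δ to W2 = (20, 35, +0.2), Δ to W3 = (65, 35, +0.7).
∂h/∂x = +0.01111, ∂h/∂y = -0.0006349 (det = -1575).
|∇h| = √(0.01111² + -0.0006349²) = 0.01113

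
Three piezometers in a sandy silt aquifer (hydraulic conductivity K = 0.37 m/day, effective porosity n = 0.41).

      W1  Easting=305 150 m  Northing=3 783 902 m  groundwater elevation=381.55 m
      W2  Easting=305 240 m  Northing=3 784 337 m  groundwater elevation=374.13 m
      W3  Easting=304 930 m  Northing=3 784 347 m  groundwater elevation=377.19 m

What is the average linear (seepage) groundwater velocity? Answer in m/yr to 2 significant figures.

6.0 m/yr

Taking W1 as reference: W2−W1 = (90, 435, -7.42); W3−W1 = (-220, 445, -4.36).
Solve a·Δx + b·Δy = Δh: det = 90·445 − (-220)·435 = 135750.
∂h/∂x = [(-7.42)·445 − (-4.36)·435] / 135750 = -0.01035
∂h/∂y = [90·(-4.36) − (-220)·(-7.42)] / 135750 = -0.01492
|∇h| = √(-0.01035² + -0.01492²) = 0.01816
Seepage velocity v = K·i/n = 0.37 × 0.01816 / 0.41 = 0.01639 m/day = 5.986 m/yr.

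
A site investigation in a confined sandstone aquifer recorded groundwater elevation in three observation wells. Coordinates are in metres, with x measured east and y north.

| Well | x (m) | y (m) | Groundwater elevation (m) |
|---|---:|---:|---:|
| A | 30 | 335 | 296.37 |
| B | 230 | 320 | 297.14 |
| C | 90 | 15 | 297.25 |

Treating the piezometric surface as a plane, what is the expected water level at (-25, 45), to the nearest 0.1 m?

296.8 m

Differences from A: to B (Δx, Δy, Δh) = (200, -15, +0.77); to C = (60, -320, +0.88).
Determinant of the coordinate differences = 200·(-320) − 60·(-15) = -63100.
∂h/∂x = [(+0.77)·(-320) − (+0.88)·(-15)] / -63100 = +0.003696
∂h/∂y = [200·(+0.88) − 60·(+0.77)] / -63100 = -0.002057
h(-25, 45) = 296.37 + (+0.003696)·(-55) + (-0.002057)·(-290) = 296.37 -0.203 +0.597 = 296.763 m.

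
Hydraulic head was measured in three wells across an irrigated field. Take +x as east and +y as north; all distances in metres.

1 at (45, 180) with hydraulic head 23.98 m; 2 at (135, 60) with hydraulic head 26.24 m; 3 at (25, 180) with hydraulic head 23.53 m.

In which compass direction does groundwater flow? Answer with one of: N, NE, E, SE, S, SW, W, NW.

Taking 1 as reference: 2−1 = (90, -120, +2.26); 3−1 = (-20, 0, -0.45).
Determinant of the coordinate differences = 90·0 − (-20)·(-120) = -2400.
∂h/∂x = [(+2.26)·0 − (-0.45)·(-120)] / -2400 = +0.02250
∂h/∂y = [90·(-0.45) − (-20)·(+2.26)] / -2400 = -0.001958
Flow = −∇h = (-0.02250 east, +0.001958 north), which points west.

W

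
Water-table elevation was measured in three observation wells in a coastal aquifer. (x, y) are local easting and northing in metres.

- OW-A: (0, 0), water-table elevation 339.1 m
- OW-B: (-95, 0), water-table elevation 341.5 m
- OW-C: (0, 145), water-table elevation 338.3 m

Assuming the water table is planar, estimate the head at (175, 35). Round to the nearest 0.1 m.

334.5 m

∂h/∂x = (341.5 − 339.1) / (-95 − 0) = -0.02526
∂h/∂y = (338.3 − 339.1) / (145 − 0) = -0.005517
h(175, 35) = 339.1 + (-0.02526)·(175) + (-0.005517)·(35) = 339.1 -4.421 -0.193 = 334.486 m.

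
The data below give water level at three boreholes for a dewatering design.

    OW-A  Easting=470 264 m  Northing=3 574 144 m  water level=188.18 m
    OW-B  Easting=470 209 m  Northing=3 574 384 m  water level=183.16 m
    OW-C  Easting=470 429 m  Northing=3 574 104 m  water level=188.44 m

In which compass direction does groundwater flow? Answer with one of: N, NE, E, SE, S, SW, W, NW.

Differences from OW-A: to OW-B (Δx, Δy, Δh) = (-55, 240, -5.02); to OW-C = (165, -40, +0.26).
Solve a·Δx + b·Δy = Δh: det = (-55)·(-40) − 165·240 = -37400.
∂h/∂x = [(-5.02)·(-40) − (+0.26)·240] / -37400 = -0.003701
∂h/∂y = [(-55)·(+0.26) − 165·(-5.02)] / -37400 = -0.02176
Flow = −∇h = (+0.003701 east, +0.02176 north), which points north.

N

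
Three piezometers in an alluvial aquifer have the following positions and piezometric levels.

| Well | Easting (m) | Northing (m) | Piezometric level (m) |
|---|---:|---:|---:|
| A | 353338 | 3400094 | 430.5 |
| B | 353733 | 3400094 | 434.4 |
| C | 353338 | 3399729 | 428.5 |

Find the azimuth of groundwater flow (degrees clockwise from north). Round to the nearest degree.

241°

∂h/∂x = (434.4 − 430.5) / (353733 − 353338) = +0.009873
∂h/∂y = (428.5 − 430.5) / (3399729 − 3400094) = +0.005479
Flow direction (−∇h) has components (-0.009873 E, -0.005479 N).
Azimuth = atan2(E, N) = atan2(-0.009873, -0.005479) = 241.0° ≈ 241°.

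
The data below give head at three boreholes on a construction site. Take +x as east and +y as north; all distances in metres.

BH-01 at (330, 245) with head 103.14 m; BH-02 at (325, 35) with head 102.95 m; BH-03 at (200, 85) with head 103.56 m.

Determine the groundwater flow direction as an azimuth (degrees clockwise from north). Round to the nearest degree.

103°

Differences from BH-01: to BH-02 (Δx, Δy, Δh) = (-5, -210, -0.19); to BH-03 = (-130, -160, +0.42).
Solve a·Δx + b·Δy = Δh: det = (-5)·(-160) − (-130)·(-210) = -26500.
∂h/∂x = [(-0.19)·(-160) − (+0.42)·(-210)] / -26500 = -0.004475
∂h/∂y = [(-5)·(+0.42) − (-130)·(-0.19)] / -26500 = +0.001011
Flow direction (−∇h) has components (+0.004475 E, -0.001011 N).
Azimuth = atan2(E, N) = atan2(+0.004475, -0.001011) = 102.7° ≈ 103°.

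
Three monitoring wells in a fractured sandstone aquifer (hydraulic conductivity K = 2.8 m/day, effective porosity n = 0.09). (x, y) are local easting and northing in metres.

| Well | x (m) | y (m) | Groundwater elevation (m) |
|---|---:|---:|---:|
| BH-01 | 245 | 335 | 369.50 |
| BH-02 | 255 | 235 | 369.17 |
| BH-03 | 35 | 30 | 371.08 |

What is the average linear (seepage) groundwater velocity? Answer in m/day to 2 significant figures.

Taking BH-01 as reference: BH-02−BH-01 = (10, -100, -0.33); BH-03−BH-01 = (-210, -305, +1.58).
Solve a·Δx + b·Δy = Δh: det = 10·(-305) − (-210)·(-100) = -24050.
∂h/∂x = [(-0.33)·(-305) − (+1.58)·(-100)] / -24050 = -0.01075
∂h/∂y = [10·(+1.58) − (-210)·(-0.33)] / -24050 = +0.002225
|∇h| = √(-0.01075² + 0.002225²) = 0.01098
Seepage velocity v = K·i/n = 2.8 × 0.01098 / 0.09 = 0.3416 m/day.

0.34 m/day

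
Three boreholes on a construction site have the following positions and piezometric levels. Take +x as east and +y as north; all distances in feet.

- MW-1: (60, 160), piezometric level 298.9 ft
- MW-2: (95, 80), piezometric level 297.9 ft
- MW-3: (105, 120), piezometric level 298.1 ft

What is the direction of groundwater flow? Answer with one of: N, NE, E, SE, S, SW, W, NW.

SE

Taking MW-1 as reference: MW-2−MW-1 = (35, -80, -1.0); MW-3−MW-1 = (45, -40, -0.8).
Solve a·Δx + b·Δy = Δh: det = 35·(-40) − 45·(-80) = 2200.
∂h/∂x = [(-1.0)·(-40) − (-0.8)·(-80)] / 2200 = -0.01091
∂h/∂y = [35·(-0.8) − 45·(-1.0)] / 2200 = +0.007727
Flow = −∇h = (+0.01091 east, -0.007727 north), which points southeast.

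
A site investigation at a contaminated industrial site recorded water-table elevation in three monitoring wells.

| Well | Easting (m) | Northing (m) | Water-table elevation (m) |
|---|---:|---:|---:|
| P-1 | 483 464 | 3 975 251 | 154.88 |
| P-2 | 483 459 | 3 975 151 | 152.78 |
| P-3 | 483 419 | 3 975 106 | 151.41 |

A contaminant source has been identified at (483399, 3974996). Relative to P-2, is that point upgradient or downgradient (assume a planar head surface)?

With h = a·x + b·y + c and P-1 as origin, the differences give:
  (-5)·a + (-100)·b = -2.10
  (-45)·a + (-145)·b = -3.47
Eliminate b (×(-145) and ×(-100), subtract): -3775·a = -42.500 → a = ∂h/∂x = +0.01126
Back-substitute: b = ∂h/∂y = +0.02044.
Head at (483399, 3974996) = 154.88 + (+0.01126)·(-65) + (+0.02044)·(-255) = 148.94 m.
That is lower than the 152.78 m at P-2, so the point is downgradient.

downgradient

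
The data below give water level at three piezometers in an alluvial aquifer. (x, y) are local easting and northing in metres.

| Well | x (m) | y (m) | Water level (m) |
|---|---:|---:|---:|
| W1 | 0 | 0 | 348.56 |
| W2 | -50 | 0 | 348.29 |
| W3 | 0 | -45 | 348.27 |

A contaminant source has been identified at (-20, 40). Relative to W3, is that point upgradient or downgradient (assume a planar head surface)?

upgradient

∂h/∂x = (348.29 − 348.56) / (-50 − 0) = +0.005400
∂h/∂y = (348.27 − 348.56) / (-45 − 0) = +0.006444
Head at (-20, 40) = 348.56 + (+0.005400)·(-20) + (+0.006444)·(40) = 348.71 m.
That is higher than the 348.27 m at W3, so the point is upgradient.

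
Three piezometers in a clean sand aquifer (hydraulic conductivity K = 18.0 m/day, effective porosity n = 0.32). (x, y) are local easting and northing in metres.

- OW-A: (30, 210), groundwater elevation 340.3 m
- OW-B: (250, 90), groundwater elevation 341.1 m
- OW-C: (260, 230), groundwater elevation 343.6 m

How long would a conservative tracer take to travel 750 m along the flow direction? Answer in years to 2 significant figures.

1.7 years

With h = a·x + b·y + c and OW-A as origin, the differences give:
  220·a + (-120)·b = +0.8
  230·a + 20·b = +3.3
Eliminate b (×20 and ×(-120), subtract): 32000·a = 412.00 → a = ∂h/∂x = +0.01288
Back-substitute: b = ∂h/∂y = +0.01694.
|∇h| = √(0.01288² + 0.01694²) = 0.02128
Seepage velocity v = K·i/n = 18.0 × 0.02128 / 0.32 = 1.197 m/day.
t = 750 / 1.197 = 626.6 days = 1.72 years.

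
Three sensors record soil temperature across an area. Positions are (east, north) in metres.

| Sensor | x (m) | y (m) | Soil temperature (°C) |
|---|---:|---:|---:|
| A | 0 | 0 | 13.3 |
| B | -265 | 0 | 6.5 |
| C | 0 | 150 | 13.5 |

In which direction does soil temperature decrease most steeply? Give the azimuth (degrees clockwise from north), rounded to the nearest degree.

267°

∂T/∂x = (6.5 − 13.3) / (-265 − 0) = +0.02566
∂T/∂y = (13.5 − 13.3) / (150 − 0) = +0.001333
Steepest decrease is along −∇f: components (-0.02566 E, -0.001333 N).
Azimuth = atan2(-0.02566, -0.001333) = 267.0° ≈ 267°.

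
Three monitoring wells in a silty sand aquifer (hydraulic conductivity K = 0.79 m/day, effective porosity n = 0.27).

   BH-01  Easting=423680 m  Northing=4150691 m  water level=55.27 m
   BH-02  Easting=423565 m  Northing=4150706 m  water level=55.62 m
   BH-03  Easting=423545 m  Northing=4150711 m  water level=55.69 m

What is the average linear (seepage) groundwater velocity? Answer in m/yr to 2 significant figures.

Taking BH-01 as reference: BH-02−BH-01 = (-115, 15, +0.35); BH-03−BH-01 = (-135, 20, +0.42).
Determinant of the coordinate differences = (-115)·20 − (-135)·15 = -275.
∂h/∂x = [(+0.35)·20 − (+0.42)·15] / -275 = -0.002545
∂h/∂y = [(-115)·(+0.42) − (-135)·(+0.35)] / -275 = +0.003818
|∇h| = √(-0.002545² + 0.003818²) = 0.004588
Seepage velocity v = K·i/n = 0.79 × 0.004588 / 0.27 = 0.01342 m/day = 4.902 m/yr.

4.9 m/yr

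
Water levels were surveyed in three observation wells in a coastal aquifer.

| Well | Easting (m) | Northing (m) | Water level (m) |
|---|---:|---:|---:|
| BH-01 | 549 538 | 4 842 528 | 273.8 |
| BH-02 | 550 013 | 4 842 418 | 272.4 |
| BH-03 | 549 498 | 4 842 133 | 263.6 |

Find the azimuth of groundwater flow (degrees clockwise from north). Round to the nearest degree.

Taking BH-01 as reference: BH-02−BH-01 = (475, -110, -1.4); BH-03−BH-01 = (-40, -395, -10.2).
Solve a·Δx + b·Δy = Δh: det = 475·(-395) − (-40)·(-110) = -192025.
∂h/∂x = [(-1.4)·(-395) − (-10.2)·(-110)] / -192025 = +0.002963
∂h/∂y = [475·(-10.2) − (-40)·(-1.4)] / -192025 = +0.02552
Flow direction (−∇h) has components (-0.002963 E, -0.02552 N).
Azimuth = atan2(E, N) = atan2(-0.002963, -0.02552) = 186.6° ≈ 187°.

187°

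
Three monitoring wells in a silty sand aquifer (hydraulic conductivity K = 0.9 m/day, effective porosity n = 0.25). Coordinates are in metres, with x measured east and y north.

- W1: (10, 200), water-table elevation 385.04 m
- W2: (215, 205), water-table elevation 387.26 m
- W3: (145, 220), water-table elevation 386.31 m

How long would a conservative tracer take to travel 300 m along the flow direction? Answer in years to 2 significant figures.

Differences from W1: to W2 (Δx, Δy, Δh) = (205, 5, +2.22); to W3 = (135, 20, +1.27).
Determinant of the coordinate differences = 205·20 − 135·5 = 3425.
∂h/∂x = [(+2.22)·20 − (+1.27)·5] / 3425 = +0.01111
∂h/∂y = [205·(+1.27) − 135·(+2.22)] / 3425 = -0.01149
|∇h| = √(0.01111² + -0.01149²) = 0.01598
Seepage velocity v = K·i/n = 0.9 × 0.01598 / 0.25 = 0.05753 m/day.
t = 300 / 0.05753 = 5215 days = 14.3 years.

14 years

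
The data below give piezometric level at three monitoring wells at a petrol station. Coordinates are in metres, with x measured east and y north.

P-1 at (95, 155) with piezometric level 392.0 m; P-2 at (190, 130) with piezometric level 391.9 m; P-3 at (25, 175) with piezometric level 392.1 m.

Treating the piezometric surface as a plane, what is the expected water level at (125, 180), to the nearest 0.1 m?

With h = a·x + b·y + c and P-1 as origin, the differences give:
  95·a + (-25)·b = -0.1
  (-70)·a + 20·b = +0.1
Eliminate b (×20 and ×(-25), subtract): 150·a = 0.50 → a = ∂h/∂x = +0.003333
Back-substitute: b = ∂h/∂y = +0.01667.
h(125, 180) = 392.0 + (+0.003333)·(30) + (+0.01667)·(25) = 392.0 +0.100 +0.417 = 392.517 m.

392.5 m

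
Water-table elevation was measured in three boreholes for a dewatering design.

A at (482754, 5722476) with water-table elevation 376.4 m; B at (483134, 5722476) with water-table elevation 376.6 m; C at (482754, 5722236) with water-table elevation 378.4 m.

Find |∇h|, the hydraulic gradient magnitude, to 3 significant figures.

∂h/∂x = (376.6 − 376.4) / (483134 − 482754) = +0.0005263
∂h/∂y = (378.4 − 376.4) / (5722236 − 5722476) = -0.008333
|∇h| = √(0.0005263² + -0.008333²) = 0.00835

0.00835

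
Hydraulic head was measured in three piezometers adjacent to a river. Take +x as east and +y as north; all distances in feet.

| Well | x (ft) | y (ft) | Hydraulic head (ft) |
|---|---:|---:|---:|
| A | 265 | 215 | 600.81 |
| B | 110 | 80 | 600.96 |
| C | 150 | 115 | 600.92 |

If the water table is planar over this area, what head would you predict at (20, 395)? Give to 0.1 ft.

Differences from A: to B (Δx, Δy, Δh) = (-155, -135, +0.15); to C = (-115, -100, +0.11).
Solve a·Δx + b·Δy = Δh: det = (-155)·(-100) − (-115)·(-135) = -25.
∂h/∂x = [(+0.15)·(-100) − (+0.11)·(-135)] / -25 = +0.006000
∂h/∂y = [(-155)·(+0.11) − (-115)·(+0.15)] / -25 = -0.008000
h(20, 395) = 600.81 + (+0.006000)·(-245) + (-0.008000)·(180) = 600.81 -1.470 -1.440 = 597.900 ft.

597.9 ft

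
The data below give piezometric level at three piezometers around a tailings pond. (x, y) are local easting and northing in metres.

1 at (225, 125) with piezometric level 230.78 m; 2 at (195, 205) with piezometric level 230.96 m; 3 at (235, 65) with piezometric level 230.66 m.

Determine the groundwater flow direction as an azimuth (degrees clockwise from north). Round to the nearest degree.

Differences from 1: to 2 (Δx, Δy, Δh) = (-30, 80, +0.18); to 3 = (10, -60, -0.12).
Determinant of the coordinate differences = (-30)·(-60) − 10·80 = 1000.
∂h/∂x = [(+0.18)·(-60) − (-0.12)·80] / 1000 = -0.001200
∂h/∂y = [(-30)·(-0.12) − 10·(+0.18)] / 1000 = +0.001800
Flow direction (−∇h) has components (+0.001200 E, -0.001800 N).
Azimuth = atan2(E, N) = atan2(+0.001200, -0.001800) = 146.3° ≈ 146°.

146°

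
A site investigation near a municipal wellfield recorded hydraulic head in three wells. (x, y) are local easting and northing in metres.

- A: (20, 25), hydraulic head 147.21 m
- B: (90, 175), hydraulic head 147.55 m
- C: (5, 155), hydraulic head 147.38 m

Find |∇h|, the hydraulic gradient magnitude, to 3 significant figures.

With h = a·x + b·y + c and A as origin, the differences give:
  70·a + 150·b = +0.34
  (-15)·a + 130·b = +0.17
Eliminate b (×130 and ×150, subtract): 11350·a = 18.700 → a = ∂h/∂x = +0.001648
Back-substitute: b = ∂h/∂y = +0.001498.
|∇h| = √(0.001648² + 0.001498²) = 0.002227

0.00223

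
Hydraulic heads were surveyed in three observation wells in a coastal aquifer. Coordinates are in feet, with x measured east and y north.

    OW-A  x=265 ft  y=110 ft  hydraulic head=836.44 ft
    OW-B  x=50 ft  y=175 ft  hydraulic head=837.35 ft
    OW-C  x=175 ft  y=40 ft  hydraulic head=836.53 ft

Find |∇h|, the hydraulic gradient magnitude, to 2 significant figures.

0.0045

With h = a·x + b·y + c and OW-A as origin, the differences give:
  (-215)·a + 65·b = +0.91
  (-90)·a + (-70)·b = +0.09
Eliminate b (×(-70) and ×65, subtract): 20900·a = -69.550 → a = ∂h/∂x = -0.003328
Back-substitute: b = ∂h/∂y = +0.002993.
|∇h| = √(-0.003328² + 0.002993²) = 0.004476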